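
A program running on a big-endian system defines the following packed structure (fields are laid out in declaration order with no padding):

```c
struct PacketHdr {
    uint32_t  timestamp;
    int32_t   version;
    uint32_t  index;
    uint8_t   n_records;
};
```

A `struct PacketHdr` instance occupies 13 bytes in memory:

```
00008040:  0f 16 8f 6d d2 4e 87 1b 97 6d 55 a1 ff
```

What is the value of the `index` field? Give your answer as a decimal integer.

`index` follows `timestamp` (4 B), `version` (4 B), so it starts at offset 4 + 4 = 8 and occupies 4 bytes.
Bytes at offsets 8..11: 97 6D 55 A1.
Big-endian: lowest address holds the most-significant byte.
The bytes are already most-significant first: 0x976D55A1.
0x976D55A1 = 2540524961.

2540524961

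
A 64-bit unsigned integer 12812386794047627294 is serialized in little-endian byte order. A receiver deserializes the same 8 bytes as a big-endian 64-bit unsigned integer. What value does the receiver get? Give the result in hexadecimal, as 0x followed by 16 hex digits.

0x1E601D00E8BDCEB1

12812386794047627294 in 64-bit hexadecimal is 0xB1CEBDE8001D601E.
Stored little-endian, the bytes at ascending addresses are 1E 60 1D 00 E8 BD CE B1.
Read back as big-endian, the last byte is least significant, giving 0x1E601D00E8BDCEB1.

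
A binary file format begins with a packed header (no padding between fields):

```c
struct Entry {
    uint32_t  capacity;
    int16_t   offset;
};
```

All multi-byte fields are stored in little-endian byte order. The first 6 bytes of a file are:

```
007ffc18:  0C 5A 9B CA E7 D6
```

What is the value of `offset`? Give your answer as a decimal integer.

-10521

`offset` follows `capacity` (4 bytes), so it starts at byte offset 4 and occupies 2 bytes.
Bytes at offsets 4..5: E7 D6.
Little-endian: lowest address holds the least-significant byte.
Reassemble most-significant byte first: D6 E7 → 0xD6E7.
Top bit is set, so as a signed 16-bit value this is 0xD6E7 − 2^16 = -10521.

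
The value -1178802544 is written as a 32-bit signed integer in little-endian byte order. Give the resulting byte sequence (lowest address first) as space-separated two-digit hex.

90 E6 BC B9

Two's complement of -1178802544 in 32 bits: 1178802544 = 0x46431970; invert → 0xB9BCE68F; add 1 → 0xB9BCE690.
Split into bytes (most-significant first): B9 BC E6 90.
In little-endian order the low byte comes first in memory.
So at ascending addresses the bytes are 90 E6 BC B9.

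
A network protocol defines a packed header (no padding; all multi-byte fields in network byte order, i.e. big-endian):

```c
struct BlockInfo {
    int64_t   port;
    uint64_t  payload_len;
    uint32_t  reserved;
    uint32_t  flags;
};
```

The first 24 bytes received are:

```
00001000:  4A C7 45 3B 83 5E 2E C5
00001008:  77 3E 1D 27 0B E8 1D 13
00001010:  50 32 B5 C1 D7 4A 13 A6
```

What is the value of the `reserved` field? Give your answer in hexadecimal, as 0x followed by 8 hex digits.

0x5032B5C1

`reserved` follows `port` (8 B), `payload_len` (8 B), so it starts at offset 8 + 8 = 16 and occupies 4 bytes.
Bytes at offsets 16..19: 50 32 B5 C1.
Big-endian stores the most-significant byte at the lowest address.
The bytes are already most-significant first: 0x5032B5C1.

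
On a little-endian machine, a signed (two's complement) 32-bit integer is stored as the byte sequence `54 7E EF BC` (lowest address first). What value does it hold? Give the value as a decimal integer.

-1125155244

Little-endian stores the least-significant byte at the lowest address.
Reassemble most-significant byte first: BC EF 7E 54 → 0xBCEF7E54.
Top bit is set, so as a signed 32-bit value this is 0xBCEF7E54 − 2^32 = -1125155244.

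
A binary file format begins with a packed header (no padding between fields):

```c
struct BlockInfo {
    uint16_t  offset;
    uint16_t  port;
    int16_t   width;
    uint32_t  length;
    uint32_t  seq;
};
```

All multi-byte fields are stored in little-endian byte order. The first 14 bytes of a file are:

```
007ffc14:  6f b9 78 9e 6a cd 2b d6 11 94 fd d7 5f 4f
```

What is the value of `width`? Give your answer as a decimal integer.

-12950

`width` follows `offset` (2 B), `port` (2 B), so it starts at offset 2 + 2 = 4 and occupies 2 bytes.
Bytes at offsets 4..5: 6A CD.
In little-endian order the low byte comes first in memory.
Reassemble most-significant byte first: CD 6A → 0xCD6A.
Top bit is set, so as a signed 16-bit value this is 0xCD6A − 2^16 = -12950.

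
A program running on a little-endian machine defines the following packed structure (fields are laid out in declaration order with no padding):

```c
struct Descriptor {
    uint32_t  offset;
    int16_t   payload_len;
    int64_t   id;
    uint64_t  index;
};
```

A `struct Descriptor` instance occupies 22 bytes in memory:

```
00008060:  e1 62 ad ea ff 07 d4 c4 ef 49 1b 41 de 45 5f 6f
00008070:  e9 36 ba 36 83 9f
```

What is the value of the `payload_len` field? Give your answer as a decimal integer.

`payload_len` follows `offset` (4 bytes), so it starts at byte offset 4 and occupies 2 bytes.
Bytes at offsets 4..5: FF 07.
Little-endian: lowest address holds the least-significant byte.
Reassemble most-significant byte first: 07 FF → 0x07FF.
0x07FF = 2047.

2047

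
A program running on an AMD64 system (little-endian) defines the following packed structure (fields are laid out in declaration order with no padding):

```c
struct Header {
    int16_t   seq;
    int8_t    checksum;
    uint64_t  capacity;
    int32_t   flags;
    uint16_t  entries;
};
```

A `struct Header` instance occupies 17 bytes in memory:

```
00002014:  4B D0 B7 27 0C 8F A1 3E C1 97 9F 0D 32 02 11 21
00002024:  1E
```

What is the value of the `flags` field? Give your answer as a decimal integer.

285356557

`flags` follows `seq` (2 B), `checksum` (1 B), `capacity` (8 B), so it starts at offset 2 + 1 + 8 = 11 and occupies 4 bytes.
Bytes at offsets 11..14: 0D 32 02 11.
Little-endian stores the least-significant byte at the lowest address.
Reassemble most-significant byte first: 11 02 32 0D → 0x1102320D.
0x1102320D = 285356557.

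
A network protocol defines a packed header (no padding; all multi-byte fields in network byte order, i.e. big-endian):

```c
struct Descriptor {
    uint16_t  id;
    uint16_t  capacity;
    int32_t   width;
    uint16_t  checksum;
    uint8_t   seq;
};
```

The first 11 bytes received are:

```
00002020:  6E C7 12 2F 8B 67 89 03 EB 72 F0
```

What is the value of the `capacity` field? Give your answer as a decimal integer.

`capacity` follows `id` (2 bytes), so it starts at byte offset 2 and occupies 2 bytes.
Bytes at offsets 2..3: 12 2F.
In big-endian order the high byte comes first in memory.
The bytes are already most-significant first: 0x122F.
0x122F = 4655.

4655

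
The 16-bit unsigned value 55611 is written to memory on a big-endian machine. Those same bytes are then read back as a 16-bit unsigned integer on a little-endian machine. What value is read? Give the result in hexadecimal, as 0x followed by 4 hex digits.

55611 in 16-bit hexadecimal is 0xD93B.
Stored big-endian, the bytes at ascending addresses are D9 3B.
Read back as little-endian, the first byte is least significant, giving 0x3BD9.

0x3BD9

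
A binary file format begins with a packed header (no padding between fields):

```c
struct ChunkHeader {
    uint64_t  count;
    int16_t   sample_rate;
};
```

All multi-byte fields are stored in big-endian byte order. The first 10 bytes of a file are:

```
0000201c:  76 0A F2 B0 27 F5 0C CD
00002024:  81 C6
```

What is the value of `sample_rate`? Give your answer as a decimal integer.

`sample_rate` follows `count` (8 bytes), so it starts at byte offset 8 and occupies 2 bytes.
Bytes at offsets 8..9: 81 C6.
Big-endian stores the most-significant byte at the lowest address.
The bytes are already most-significant first: 0x81C6.
Top bit is set, so as a signed 16-bit value this is 0x81C6 − 2^16 = -32314.

-32314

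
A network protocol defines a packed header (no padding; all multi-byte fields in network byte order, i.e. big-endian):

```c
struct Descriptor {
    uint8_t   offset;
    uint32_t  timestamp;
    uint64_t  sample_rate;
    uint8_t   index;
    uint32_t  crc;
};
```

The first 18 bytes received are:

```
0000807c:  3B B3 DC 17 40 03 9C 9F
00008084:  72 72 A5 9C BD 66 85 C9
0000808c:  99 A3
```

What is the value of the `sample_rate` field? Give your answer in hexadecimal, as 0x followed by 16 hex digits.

0x039C9F7272A59CBD

`sample_rate` follows `offset` (1 B), `timestamp` (4 B), so it starts at offset 1 + 4 = 5 and occupies 8 bytes.
Bytes at offsets 5..12: 03 9C 9F 72 72 A5 9C BD.
Big-endian: lowest address holds the most-significant byte.
The bytes are already most-significant first: 0x039C9F7272A59CBD.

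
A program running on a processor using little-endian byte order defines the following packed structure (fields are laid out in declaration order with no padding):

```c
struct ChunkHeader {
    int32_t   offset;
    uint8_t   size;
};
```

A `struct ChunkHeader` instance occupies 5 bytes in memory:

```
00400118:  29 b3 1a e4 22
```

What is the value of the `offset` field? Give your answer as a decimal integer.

`offset` is the first field, at byte offset 0, occupying 4 bytes.
Bytes at offsets 0..3: 29 B3 1A E4.
Little-endian: lowest address holds the least-significant byte.
Reassemble most-significant byte first: E4 1A B3 29 → 0xE41AB329.
Top bit is set, so as a signed 32-bit value this is 0xE41AB329 − 2^32 = -468012247.

-468012247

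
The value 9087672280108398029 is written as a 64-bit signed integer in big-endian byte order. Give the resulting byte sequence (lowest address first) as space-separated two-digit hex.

9087672280108398029 in hexadecimal, padded to 64 bits, is 0x7E1DE5CA4B0675CD.
Split into bytes (most-significant first): 7E 1D E5 CA 4B 06 75 CD.
In big-endian order the high byte comes first in memory.
So the memory order matches the most-significant-first order: 7E 1D E5 CA 4B 06 75 CD.

7E 1D E5 CA 4B 06 75 CD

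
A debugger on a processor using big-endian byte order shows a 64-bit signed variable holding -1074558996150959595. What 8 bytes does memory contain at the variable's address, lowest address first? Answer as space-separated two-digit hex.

F1 16 66 49 48 38 C2 15

Two's complement of -1074558996150959595 in 64 bits: 1074558996150959595 = 0x0EE999B6B7C73DEB; invert → 0xF11666494838C214; add 1 → 0xF11666494838C215.
Split into bytes (most-significant first): F1 16 66 49 48 38 C2 15.
Big-endian: lowest address holds the most-significant byte.
So the memory order matches the most-significant-first order: F1 16 66 49 48 38 C2 15.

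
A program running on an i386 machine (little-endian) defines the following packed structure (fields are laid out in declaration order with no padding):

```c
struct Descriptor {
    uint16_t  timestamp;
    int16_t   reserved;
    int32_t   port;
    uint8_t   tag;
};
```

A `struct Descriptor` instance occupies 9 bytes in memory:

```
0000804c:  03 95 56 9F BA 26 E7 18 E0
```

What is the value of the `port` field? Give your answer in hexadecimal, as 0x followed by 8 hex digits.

`port` follows `timestamp` (2 B), `reserved` (2 B), so it starts at offset 2 + 2 = 4 and occupies 4 bytes.
Bytes at offsets 4..7: BA 26 E7 18.
In little-endian order the low byte comes first in memory.
Reassemble most-significant byte first: 18 E7 26 BA → 0x18E726BA.

0x18E726BA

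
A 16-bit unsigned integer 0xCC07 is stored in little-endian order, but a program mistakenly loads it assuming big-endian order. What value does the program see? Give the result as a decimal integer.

Stored little-endian, the bytes at ascending addresses are 07 CC.
Read back as big-endian, the last byte is least significant, giving 0x07CC.
0x07CC = 1996.

1996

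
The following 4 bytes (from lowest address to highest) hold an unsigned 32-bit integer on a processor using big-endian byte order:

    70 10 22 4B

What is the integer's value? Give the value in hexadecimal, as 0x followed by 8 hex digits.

Big-endian: lowest address holds the most-significant byte.
The bytes are already most-significant first: 0x7010224B.

0x7010224B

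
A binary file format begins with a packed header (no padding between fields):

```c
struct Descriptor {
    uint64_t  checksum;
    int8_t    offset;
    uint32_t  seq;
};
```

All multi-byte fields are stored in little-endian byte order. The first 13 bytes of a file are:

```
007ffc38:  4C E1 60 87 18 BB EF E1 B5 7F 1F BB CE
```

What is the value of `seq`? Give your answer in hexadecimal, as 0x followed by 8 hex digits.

0xCEBB1F7F

`seq` follows `checksum` (8 B), `offset` (1 B), so it starts at offset 8 + 1 = 9 and occupies 4 bytes.
Bytes at offsets 9..12: 7F 1F BB CE.
In little-endian order the low byte comes first in memory.
Reassemble most-significant byte first: CE BB 1F 7F → 0xCEBB1F7F.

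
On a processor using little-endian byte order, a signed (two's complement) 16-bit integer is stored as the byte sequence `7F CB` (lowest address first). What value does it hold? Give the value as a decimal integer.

In little-endian order the low byte comes first in memory.
Reassemble most-significant byte first: CB 7F → 0xCB7F.
Top bit is set, so as a signed 16-bit value this is 0xCB7F − 2^16 = -13441.

-13441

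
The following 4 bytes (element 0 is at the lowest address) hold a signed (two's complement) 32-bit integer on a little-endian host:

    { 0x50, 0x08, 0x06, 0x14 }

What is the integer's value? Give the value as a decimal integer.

In little-endian order the low byte comes first in memory.
Reassemble most-significant byte first: 14 06 08 50 → 0x14060850.
0x14060850 = 335939664.

335939664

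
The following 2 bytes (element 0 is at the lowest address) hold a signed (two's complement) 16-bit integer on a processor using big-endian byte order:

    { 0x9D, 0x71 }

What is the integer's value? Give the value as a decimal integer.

-25231

In big-endian order the high byte comes first in memory.
The bytes are already most-significant first: 0x9D71.
Top bit is set, so as a signed 16-bit value this is 0x9D71 − 2^16 = -25231.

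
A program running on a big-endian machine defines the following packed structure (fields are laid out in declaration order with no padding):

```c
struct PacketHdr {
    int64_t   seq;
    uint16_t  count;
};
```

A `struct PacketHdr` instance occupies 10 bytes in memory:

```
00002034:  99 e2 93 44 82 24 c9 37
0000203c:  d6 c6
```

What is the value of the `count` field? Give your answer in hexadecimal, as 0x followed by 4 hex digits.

0xD6C6

`count` follows `seq` (8 bytes), so it starts at byte offset 8 and occupies 2 bytes.
Bytes at offsets 8..9: D6 C6.
In big-endian order the high byte comes first in memory.
The bytes are already most-significant first: 0xD6C6.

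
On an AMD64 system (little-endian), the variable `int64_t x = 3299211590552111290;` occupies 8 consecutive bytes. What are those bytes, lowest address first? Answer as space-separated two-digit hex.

3299211590552111290 in hexadecimal, padded to 64 bits, is 0x2DC927762DB5C8BA.
Split into bytes (most-significant first): 2D C9 27 76 2D B5 C8 BA.
In little-endian order the low byte comes first in memory.
So at ascending addresses the bytes are BA C8 B5 2D 76 27 C9 2D.

BA C8 B5 2D 76 27 C9 2D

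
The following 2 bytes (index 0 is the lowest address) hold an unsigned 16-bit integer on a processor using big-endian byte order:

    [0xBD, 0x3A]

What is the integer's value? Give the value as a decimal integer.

48442

In big-endian order the high byte comes first in memory.
The bytes are already most-significant first: 0xBD3A.
0xBD3A = 48442.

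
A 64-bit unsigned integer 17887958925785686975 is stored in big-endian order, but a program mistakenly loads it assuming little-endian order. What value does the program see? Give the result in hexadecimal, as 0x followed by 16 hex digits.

0xBFE33B58DECB3EF8

17887958925785686975 in 64-bit hexadecimal is 0xF83ECBDE583BE3BF.
Stored big-endian, the bytes at ascending addresses are F8 3E CB DE 58 3B E3 BF.
Read back as little-endian, the first byte is least significant, giving 0xBFE33B58DECB3EF8.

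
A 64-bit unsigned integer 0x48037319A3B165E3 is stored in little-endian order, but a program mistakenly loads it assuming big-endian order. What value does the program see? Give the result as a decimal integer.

16385698133322171208

Stored little-endian, the bytes at ascending addresses are E3 65 B1 A3 19 73 03 48.
Read back as big-endian, the last byte is least significant, giving 0xE365B1A319730348.
0xE365B1A319730348 = 16385698133322171208.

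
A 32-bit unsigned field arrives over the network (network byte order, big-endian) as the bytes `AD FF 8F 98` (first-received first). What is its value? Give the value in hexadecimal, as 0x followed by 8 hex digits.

0xADFF8F98

In big-endian order the high byte comes first in memory.
The bytes are already most-significant first: 0xADFF8F98.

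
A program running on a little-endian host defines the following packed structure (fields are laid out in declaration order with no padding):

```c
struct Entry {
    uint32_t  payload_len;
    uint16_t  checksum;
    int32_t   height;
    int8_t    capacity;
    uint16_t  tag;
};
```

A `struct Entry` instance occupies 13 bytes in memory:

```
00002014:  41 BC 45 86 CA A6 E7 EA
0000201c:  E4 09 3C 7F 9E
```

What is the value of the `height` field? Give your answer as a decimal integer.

165997287

`height` follows `payload_len` (4 B), `checksum` (2 B), so it starts at offset 4 + 2 = 6 and occupies 4 bytes.
Bytes at offsets 6..9: E7 EA E4 09.
Little-endian: lowest address holds the least-significant byte.
Reassemble most-significant byte first: 09 E4 EA E7 → 0x09E4EAE7.
0x09E4EAE7 = 165997287.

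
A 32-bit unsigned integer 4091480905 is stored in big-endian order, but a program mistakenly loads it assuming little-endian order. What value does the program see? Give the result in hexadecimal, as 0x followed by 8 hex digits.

4091480905 in 32-bit hexadecimal is 0xF3DF0B49.
Stored big-endian, the bytes at ascending addresses are F3 DF 0B 49.
Read back as little-endian, the first byte is least significant, giving 0x490BDFF3.

0x490BDFF3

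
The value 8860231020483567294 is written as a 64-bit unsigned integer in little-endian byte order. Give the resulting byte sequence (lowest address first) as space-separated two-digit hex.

8860231020483567294 in hexadecimal, padded to 64 bits, is 0x7AF5DD2B6BD1DEBE.
Split into bytes (most-significant first): 7A F5 DD 2B 6B D1 DE BE.
Little-endian stores the least-significant byte at the lowest address.
So at ascending addresses the bytes are BE DE D1 6B 2B DD F5 7A.

BE DE D1 6B 2B DD F5 7A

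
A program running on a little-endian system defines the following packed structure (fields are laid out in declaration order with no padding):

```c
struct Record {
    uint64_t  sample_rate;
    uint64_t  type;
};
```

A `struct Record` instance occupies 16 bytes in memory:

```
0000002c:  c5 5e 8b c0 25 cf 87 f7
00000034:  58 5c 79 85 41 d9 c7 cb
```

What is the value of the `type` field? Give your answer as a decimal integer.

14683943985500216408

`type` follows `sample_rate` (8 bytes), so it starts at byte offset 8 and occupies 8 bytes.
Bytes at offsets 8..15: 58 5C 79 85 41 D9 C7 CB.
Little-endian: lowest address holds the least-significant byte.
Reassemble most-significant byte first: CB C7 D9 41 85 79 5C 58 → 0xCBC7D94185795C58.
0xCBC7D94185795C58 = 14683943985500216408.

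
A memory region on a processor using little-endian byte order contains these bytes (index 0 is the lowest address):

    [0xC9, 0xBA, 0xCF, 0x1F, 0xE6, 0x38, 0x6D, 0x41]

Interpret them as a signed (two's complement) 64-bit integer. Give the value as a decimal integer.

In little-endian order the low byte comes first in memory.
Reassemble most-significant byte first: 41 6D 38 E6 1F CF BA C9 → 0x416D38E61FCFBAC9.
0x416D38E61FCFBAC9 = 4714486945954118345.

4714486945954118345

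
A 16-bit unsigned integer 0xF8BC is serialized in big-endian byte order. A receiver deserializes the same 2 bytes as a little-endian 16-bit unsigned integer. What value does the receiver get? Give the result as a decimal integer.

Stored big-endian, the bytes at ascending addresses are F8 BC.
Read back as little-endian, the first byte is least significant, giving 0xBCF8.
0xBCF8 = 48376.

48376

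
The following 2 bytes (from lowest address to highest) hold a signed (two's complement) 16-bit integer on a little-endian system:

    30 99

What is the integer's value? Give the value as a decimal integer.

-26320

Little-endian stores the least-significant byte at the lowest address.
Reassemble most-significant byte first: 99 30 → 0x9930.
Top bit is set, so as a signed 16-bit value this is 0x9930 − 2^16 = -26320.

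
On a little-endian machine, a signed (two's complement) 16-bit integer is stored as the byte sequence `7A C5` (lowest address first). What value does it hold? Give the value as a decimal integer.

-14982

In little-endian order the low byte comes first in memory.
Reassemble most-significant byte first: C5 7A → 0xC57A.
Top bit is set, so as a signed 16-bit value this is 0xC57A − 2^16 = -14982.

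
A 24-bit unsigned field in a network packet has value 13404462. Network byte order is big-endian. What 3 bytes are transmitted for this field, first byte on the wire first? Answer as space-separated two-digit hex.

CC 89 2E

13404462 in hexadecimal, padded to 24 bits, is 0xCC892E.
Split into bytes (most-significant first): CC 89 2E.
In big-endian order the high byte comes first in memory.
So the memory order matches the most-significant-first order: CC 89 2E.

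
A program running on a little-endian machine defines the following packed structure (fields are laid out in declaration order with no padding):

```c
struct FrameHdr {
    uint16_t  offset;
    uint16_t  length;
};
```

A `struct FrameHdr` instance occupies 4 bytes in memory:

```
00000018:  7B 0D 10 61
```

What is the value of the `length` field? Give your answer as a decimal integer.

`length` follows `offset` (2 bytes), so it starts at byte offset 2 and occupies 2 bytes.
Bytes at offsets 2..3: 10 61.
Little-endian: lowest address holds the least-significant byte.
Reassemble most-significant byte first: 61 10 → 0x6110.
0x6110 = 24848.

24848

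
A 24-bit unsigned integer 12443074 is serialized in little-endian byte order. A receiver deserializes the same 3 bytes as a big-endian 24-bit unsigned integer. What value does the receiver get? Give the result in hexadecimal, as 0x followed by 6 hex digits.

12443074 in 24-bit hexadecimal is 0xBDDDC2.
Stored little-endian, the bytes at ascending addresses are C2 DD BD.
Read back as big-endian, the last byte is least significant, giving 0xC2DDBD.

0xC2DDBD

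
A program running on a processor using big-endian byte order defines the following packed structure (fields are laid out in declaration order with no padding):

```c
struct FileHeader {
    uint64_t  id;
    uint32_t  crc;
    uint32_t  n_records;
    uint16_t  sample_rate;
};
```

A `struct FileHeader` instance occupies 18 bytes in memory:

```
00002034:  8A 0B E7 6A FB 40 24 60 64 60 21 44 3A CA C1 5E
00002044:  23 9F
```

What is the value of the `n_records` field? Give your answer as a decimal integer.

`n_records` follows `id` (8 B), `crc` (4 B), so it starts at offset 8 + 4 = 12 and occupies 4 bytes.
Bytes at offsets 12..15: 3A CA C1 5E.
Big-endian stores the most-significant byte at the lowest address.
The bytes are already most-significant first: 0x3ACAC15E.
0x3ACAC15E = 986366302.

986366302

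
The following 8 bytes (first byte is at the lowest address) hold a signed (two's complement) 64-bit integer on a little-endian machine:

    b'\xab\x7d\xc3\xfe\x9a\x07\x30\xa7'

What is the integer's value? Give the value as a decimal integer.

In little-endian order the low byte comes first in memory.
Reassemble most-significant byte first: A7 30 07 9A FE C3 7D AB → 0xA730079AFEC37DAB.
Top bit is set, so as a signed 64-bit value this is 0xA730079AFEC37DAB − 2^64 = -6399606708212892245.

-6399606708212892245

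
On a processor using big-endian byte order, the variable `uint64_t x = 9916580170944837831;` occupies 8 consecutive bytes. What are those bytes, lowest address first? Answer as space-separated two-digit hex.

89 9E C5 20 0B D9 78 C7

9916580170944837831 in hexadecimal, padded to 64 bits, is 0x899EC5200BD978C7.
Split into bytes (most-significant first): 89 9E C5 20 0B D9 78 C7.
Big-endian stores the most-significant byte at the lowest address.
So the memory order matches the most-significant-first order: 89 9E C5 20 0B D9 78 C7.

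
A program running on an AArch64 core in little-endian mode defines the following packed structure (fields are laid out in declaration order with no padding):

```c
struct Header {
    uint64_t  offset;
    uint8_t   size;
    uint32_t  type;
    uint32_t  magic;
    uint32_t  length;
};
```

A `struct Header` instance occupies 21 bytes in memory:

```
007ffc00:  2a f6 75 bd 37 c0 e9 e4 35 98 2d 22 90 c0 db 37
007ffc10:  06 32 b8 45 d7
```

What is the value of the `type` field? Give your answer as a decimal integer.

`type` follows `offset` (8 B), `size` (1 B), so it starts at offset 8 + 1 = 9 and occupies 4 bytes.
Bytes at offsets 9..12: 98 2D 22 90.
Little-endian stores the least-significant byte at the lowest address.
Reassemble most-significant byte first: 90 22 2D 98 → 0x90222D98.
0x90222D98 = 2418159000.

2418159000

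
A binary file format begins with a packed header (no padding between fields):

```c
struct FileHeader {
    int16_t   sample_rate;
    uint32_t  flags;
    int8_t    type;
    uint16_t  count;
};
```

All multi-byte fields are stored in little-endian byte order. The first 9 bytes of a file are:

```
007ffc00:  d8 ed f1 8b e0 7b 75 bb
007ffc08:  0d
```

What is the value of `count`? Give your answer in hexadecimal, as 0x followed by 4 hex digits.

`count` follows `sample_rate` (2 B), `flags` (4 B), `type` (1 B), so it starts at offset 2 + 4 + 1 = 7 and occupies 2 bytes.
Bytes at offsets 7..8: BB 0D.
In little-endian order the low byte comes first in memory.
Reassemble most-significant byte first: 0D BB → 0x0DBB.

0x0DBB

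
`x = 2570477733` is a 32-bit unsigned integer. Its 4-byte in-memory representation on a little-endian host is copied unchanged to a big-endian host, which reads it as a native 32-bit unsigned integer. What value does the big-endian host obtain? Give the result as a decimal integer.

2570477733 in 32-bit hexadecimal is 0x993660A5.
Stored little-endian, the bytes at ascending addresses are A5 60 36 99.
Read back as big-endian, the last byte is least significant, giving 0xA5603699.
0xA5603699 = 2774546073.

2774546073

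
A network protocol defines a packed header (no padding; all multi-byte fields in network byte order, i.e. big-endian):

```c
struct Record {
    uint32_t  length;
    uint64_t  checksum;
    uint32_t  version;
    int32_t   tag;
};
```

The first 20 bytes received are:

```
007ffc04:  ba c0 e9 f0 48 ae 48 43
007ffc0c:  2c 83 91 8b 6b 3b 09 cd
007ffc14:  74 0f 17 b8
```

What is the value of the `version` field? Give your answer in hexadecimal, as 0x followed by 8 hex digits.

0x6B3B09CD

`version` follows `length` (4 B), `checksum` (8 B), so it starts at offset 4 + 8 = 12 and occupies 4 bytes.
Bytes at offsets 12..15: 6B 3B 09 CD.
Big-endian stores the most-significant byte at the lowest address.
The bytes are already most-significant first: 0x6B3B09CD.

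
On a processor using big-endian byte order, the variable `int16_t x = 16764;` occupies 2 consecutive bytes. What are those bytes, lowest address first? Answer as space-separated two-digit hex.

16764 in hexadecimal, padded to 16 bits, is 0x417C.
Split into bytes (most-significant first): 41 7C.
In big-endian order the high byte comes first in memory.
So the memory order matches the most-significant-first order: 41 7C.

41 7C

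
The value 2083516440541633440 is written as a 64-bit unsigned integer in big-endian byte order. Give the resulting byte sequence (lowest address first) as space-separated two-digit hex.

1C EA 23 29 EA 2B 9B A0

2083516440541633440 in hexadecimal, padded to 64 bits, is 0x1CEA2329EA2B9BA0.
Split into bytes (most-significant first): 1C EA 23 29 EA 2B 9B A0.
In big-endian order the high byte comes first in memory.
So the memory order matches the most-significant-first order: 1C EA 23 29 EA 2B 9B A0.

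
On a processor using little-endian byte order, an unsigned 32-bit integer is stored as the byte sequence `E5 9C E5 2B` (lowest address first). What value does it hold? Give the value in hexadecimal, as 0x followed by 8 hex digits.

0x2BE59CE5

Little-endian stores the least-significant byte at the lowest address.
Reassemble most-significant byte first: 2B E5 9C E5 → 0x2BE59CE5.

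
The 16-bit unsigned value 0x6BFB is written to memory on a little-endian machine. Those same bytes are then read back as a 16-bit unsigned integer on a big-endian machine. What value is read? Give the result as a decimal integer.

64363

Stored little-endian, the bytes at ascending addresses are FB 6B.
Read back as big-endian, the last byte is least significant, giving 0xFB6B.
0xFB6B = 64363.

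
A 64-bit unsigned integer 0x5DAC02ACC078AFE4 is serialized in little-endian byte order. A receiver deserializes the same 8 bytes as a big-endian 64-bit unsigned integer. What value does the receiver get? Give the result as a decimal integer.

16478522330486844509

Stored little-endian, the bytes at ascending addresses are E4 AF 78 C0 AC 02 AC 5D.
Read back as big-endian, the last byte is least significant, giving 0xE4AF78C0AC02AC5D.
0xE4AF78C0AC02AC5D = 16478522330486844509.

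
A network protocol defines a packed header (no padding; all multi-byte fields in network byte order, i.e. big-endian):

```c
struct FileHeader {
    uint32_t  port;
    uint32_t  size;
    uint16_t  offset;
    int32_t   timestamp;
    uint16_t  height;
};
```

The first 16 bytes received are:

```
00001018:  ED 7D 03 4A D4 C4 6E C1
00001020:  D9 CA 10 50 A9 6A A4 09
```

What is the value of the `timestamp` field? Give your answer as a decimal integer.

`timestamp` follows `port` (4 B), `size` (4 B), `offset` (2 B), so it starts at offset 4 + 4 + 2 = 10 and occupies 4 bytes.
Bytes at offsets 10..13: 10 50 A9 6A.
Big-endian: lowest address holds the most-significant byte.
The bytes are already most-significant first: 0x1050A96A.
0x1050A96A = 273721706.

273721706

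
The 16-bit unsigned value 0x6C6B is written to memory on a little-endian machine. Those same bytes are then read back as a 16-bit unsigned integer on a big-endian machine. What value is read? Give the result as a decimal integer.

Stored little-endian, the bytes at ascending addresses are 6B 6C.
Read back as big-endian, the last byte is least significant, giving 0x6B6C.
0x6B6C = 27500.

27500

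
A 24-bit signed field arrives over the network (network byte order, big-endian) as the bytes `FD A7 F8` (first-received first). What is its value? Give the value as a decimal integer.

-153608

Big-endian stores the most-significant byte at the lowest address.
The bytes are already most-significant first: 0xFDA7F8.
Top bit is set, so as a signed 24-bit value this is 0xFDA7F8 − 2^24 = -153608.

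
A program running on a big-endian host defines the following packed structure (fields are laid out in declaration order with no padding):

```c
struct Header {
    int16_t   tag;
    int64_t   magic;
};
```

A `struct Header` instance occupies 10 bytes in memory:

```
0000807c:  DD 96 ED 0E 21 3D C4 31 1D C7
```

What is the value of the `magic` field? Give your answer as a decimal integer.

-1365117087878406713

`magic` follows `tag` (2 bytes), so it starts at byte offset 2 and occupies 8 bytes.
Bytes at offsets 2..9: ED 0E 21 3D C4 31 1D C7.
Big-endian stores the most-significant byte at the lowest address.
The bytes are already most-significant first: 0xED0E213DC4311DC7.
Top bit is set, so as a signed 64-bit value this is 0xED0E213DC4311DC7 − 2^64 = -1365117087878406713.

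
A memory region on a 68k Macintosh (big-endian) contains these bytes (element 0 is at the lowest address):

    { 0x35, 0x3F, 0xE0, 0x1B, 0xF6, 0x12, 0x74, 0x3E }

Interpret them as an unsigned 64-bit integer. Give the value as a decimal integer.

3837031818240095294

Big-endian: lowest address holds the most-significant byte.
The bytes are already most-significant first: 0x353FE01BF612743E.
0x353FE01BF612743E = 3837031818240095294.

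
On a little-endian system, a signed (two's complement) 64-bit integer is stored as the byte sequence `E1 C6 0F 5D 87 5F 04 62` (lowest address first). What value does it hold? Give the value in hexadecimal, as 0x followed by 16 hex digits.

0x62045F875D0FC6E1

In little-endian order the low byte comes first in memory.
Reassemble most-significant byte first: 62 04 5F 87 5D 0F C6 E1 → 0x62045F875D0FC6E1.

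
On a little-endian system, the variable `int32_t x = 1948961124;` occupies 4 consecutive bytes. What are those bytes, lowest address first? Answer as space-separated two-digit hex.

64 C9 2A 74

1948961124 in hexadecimal, padded to 32 bits, is 0x742AC964.
Split into bytes (most-significant first): 74 2A C9 64.
Little-endian: lowest address holds the least-significant byte.
So at ascending addresses the bytes are 64 C9 2A 74.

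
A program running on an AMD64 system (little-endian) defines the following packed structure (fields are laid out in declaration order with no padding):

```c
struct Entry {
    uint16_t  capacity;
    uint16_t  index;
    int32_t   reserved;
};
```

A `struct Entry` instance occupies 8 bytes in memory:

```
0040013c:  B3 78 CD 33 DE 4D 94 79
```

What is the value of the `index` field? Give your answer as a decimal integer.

13261

`index` follows `capacity` (2 bytes), so it starts at byte offset 2 and occupies 2 bytes.
Bytes at offsets 2..3: CD 33.
In little-endian order the low byte comes first in memory.
Reassemble most-significant byte first: 33 CD → 0x33CD.
0x33CD = 13261.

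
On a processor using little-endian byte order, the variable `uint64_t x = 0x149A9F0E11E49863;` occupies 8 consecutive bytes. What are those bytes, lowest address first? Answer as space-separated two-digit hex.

63 98 E4 11 0E 9F 9A 14

Split into bytes (most-significant first): 14 9A 9F 0E 11 E4 98 63.
In little-endian order the low byte comes first in memory.
So at ascending addresses the bytes are 63 98 E4 11 0E 9F 9A 14.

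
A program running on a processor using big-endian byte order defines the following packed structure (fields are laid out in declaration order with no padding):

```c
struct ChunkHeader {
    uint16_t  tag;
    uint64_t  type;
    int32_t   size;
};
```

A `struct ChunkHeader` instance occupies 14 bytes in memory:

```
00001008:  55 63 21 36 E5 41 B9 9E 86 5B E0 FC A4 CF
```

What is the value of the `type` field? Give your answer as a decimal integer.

2393352322443806299

`type` follows `tag` (2 bytes), so it starts at byte offset 2 and occupies 8 bytes.
Bytes at offsets 2..9: 21 36 E5 41 B9 9E 86 5B.
Big-endian stores the most-significant byte at the lowest address.
The bytes are already most-significant first: 0x2136E541B99E865B.
0x2136E541B99E865B = 2393352322443806299.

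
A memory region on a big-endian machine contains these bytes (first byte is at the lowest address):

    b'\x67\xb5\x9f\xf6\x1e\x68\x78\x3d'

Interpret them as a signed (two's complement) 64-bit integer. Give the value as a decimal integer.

Big-endian: lowest address holds the most-significant byte.
The bytes are already most-significant first: 0x67B59FF61E68783D.
0x67B59FF61E68783D = 7473055036112140349.

7473055036112140349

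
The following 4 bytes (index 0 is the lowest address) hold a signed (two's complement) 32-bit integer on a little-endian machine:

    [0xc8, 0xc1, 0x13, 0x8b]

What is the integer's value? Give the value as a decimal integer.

In little-endian order the low byte comes first in memory.
Reassemble most-significant byte first: 8B 13 C1 C8 → 0x8B13C1C8.
Top bit is set, so as a signed 32-bit value this is 0x8B13C1C8 − 2^32 = -1961639480.

-1961639480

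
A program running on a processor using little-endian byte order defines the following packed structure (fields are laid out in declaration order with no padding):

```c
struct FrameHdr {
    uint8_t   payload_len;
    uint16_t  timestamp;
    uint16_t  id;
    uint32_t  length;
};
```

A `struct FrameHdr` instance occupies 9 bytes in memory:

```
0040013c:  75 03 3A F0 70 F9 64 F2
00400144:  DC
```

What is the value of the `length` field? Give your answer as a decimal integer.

3706873081

`length` follows `payload_len` (1 B), `timestamp` (2 B), `id` (2 B), so it starts at offset 1 + 2 + 2 = 5 and occupies 4 bytes.
Bytes at offsets 5..8: F9 64 F2 DC.
In little-endian order the low byte comes first in memory.
Reassemble most-significant byte first: DC F2 64 F9 → 0xDCF264F9.
0xDCF264F9 = 3706873081.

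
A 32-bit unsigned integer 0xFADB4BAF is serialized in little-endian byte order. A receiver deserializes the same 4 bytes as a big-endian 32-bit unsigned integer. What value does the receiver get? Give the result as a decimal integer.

2940984314

Stored little-endian, the bytes at ascending addresses are AF 4B DB FA.
Read back as big-endian, the last byte is least significant, giving 0xAF4BDBFA.
0xAF4BDBFA = 2940984314.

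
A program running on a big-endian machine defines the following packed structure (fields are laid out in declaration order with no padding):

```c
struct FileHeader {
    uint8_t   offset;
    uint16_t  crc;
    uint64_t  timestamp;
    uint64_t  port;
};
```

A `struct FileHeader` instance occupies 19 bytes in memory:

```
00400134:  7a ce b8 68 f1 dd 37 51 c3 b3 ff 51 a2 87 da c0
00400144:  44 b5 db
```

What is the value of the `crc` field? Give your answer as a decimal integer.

`crc` follows `offset` (1 byte), so it starts at byte offset 1 and occupies 2 bytes.
Bytes at offsets 1..2: CE B8.
Big-endian: lowest address holds the most-significant byte.
The bytes are already most-significant first: 0xCEB8.
0xCEB8 = 52920.

52920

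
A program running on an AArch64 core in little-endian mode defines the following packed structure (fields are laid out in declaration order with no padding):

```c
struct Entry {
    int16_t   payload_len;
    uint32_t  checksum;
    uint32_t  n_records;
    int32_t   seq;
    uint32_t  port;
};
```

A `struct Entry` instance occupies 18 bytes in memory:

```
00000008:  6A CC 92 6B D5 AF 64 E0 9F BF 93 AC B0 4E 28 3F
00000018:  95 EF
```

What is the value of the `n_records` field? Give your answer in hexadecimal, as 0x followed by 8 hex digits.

0xBF9FE064

`n_records` follows `payload_len` (2 B), `checksum` (4 B), so it starts at offset 2 + 4 = 6 and occupies 4 bytes.
Bytes at offsets 6..9: 64 E0 9F BF.
Little-endian: lowest address holds the least-significant byte.
Reassemble most-significant byte first: BF 9F E0 64 → 0xBF9FE064.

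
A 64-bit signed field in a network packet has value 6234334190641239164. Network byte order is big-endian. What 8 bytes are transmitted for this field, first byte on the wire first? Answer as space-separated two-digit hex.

6234334190641239164 in hexadecimal, padded to 64 bits, is 0x5684CDEA5C3E547C.
Split into bytes (most-significant first): 56 84 CD EA 5C 3E 54 7C.
Big-endian: lowest address holds the most-significant byte.
So the memory order matches the most-significant-first order: 56 84 CD EA 5C 3E 54 7C.

56 84 CD EA 5C 3E 54 7C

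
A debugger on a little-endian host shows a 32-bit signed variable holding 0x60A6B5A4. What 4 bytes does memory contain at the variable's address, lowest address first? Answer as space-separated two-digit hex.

Split into bytes (most-significant first): 60 A6 B5 A4.
Little-endian: lowest address holds the least-significant byte.
So at ascending addresses the bytes are A4 B5 A6 60.

A4 B5 A6 60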